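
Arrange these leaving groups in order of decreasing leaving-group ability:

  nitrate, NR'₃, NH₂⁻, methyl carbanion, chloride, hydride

The more stable X⁻ (or X) is on its own — i.e. the weaker a base it is — the better a leaving group it makes.
chloride: pKₐ(HCl) ≈ -7
nitrate: pKₐ(HNO₃) ≈ -1.3
NR'₃: pKₐ(R'₃NH⁺) ≈ 10.7 — neutral but still a fairly strong base; Hofmann-elimination LG
hydride: pKₐ(H₂) ≈ 36 — extremely strong base; leaves only in special hydride-transfer contexts
NH₂⁻: pKₐ(NH₃) ≈ 38
methyl carbanion: pKₐ(CH₄) ≈ 48

chloride > nitrate > NR'₃ > hydride > NH₂⁻ > methyl carbanion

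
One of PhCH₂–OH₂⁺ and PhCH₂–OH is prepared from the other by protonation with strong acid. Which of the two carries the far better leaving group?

From PhCH₂–OH the departing group would be OH⁻ (pKₐ(H₂O) ≈ 15.7). Strong base; essentially never leaves without prior activation.
From PhCH₂–OH₂⁺ the leaving group is H₂O (pKₐ(H₃O⁺) ≈ -1.7). Neutral; leaves from a protonated alcohol (R–OH₂⁺).
Protonation with strong acid works by converting the leaving group from hydroxide to neutral water, making PhCH₂–OH₂⁺ enormously more reactive.

PhCH₂–OH₂⁺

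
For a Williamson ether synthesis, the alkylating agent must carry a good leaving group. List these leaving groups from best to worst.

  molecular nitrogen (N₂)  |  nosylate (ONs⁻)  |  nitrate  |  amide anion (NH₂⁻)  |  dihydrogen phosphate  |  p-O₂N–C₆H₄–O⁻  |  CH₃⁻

molecular nitrogen (N₂) > nosylate (ONs⁻) > nitrate > dihydrogen phosphate > p-O₂N–C₆H₄–O⁻ > amide anion (NH₂⁻) > CH₃⁻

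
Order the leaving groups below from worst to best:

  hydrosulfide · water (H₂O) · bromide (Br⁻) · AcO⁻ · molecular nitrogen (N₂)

hydrosulfide < AcO⁻ < water (H₂O) < bromide (Br⁻) < molecular nitrogen (N₂)

The more stable X⁻ (or X) is on its own — i.e. the weaker a base it is — the better a leaving group it makes.
molecular nitrogen (N₂): no meaningful conjugate acid; N₂ departs as an exceptionally stable neutral molecule
bromide (Br⁻): pKₐ(HBr) ≈ -9
water (H₂O): pKₐ(H₃O⁺) ≈ -1.7
AcO⁻: pKₐ(CH₃COOH) ≈ 4.8
hydrosulfide: pKₐ(H₂S) ≈ 7
Reversing gives the worst-to-best order requested.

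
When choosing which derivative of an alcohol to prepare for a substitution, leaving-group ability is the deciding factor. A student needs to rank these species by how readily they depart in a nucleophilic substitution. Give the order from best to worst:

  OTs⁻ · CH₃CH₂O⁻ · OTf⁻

OTf⁻ > OTs⁻ > CH₃CH₂O⁻

The more stable X⁻ (or X) is on its own — i.e. the weaker a base it is — the better a leaving group it makes.
OTf⁻: pKₐ(CF₃SO₃H (triflic acid)) ≈ -14
OTs⁻: pKₐ(p-CH₃C₆H₄SO₃H (TsOH)) ≈ -2.8
CH₃CH₂O⁻: pKₐ(CH₃CH₂OH) ≈ 16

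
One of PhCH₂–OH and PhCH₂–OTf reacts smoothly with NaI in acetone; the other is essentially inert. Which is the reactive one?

PhCH₂–OTf

From PhCH₂–OH the departing group would be OH⁻ (pKₐ(H₂O) ≈ 15.7). Strong base; essentially never leaves without prior activation.
From PhCH₂–OTf the leaving group is OTf⁻ (pKₐ(CF₃SO₃H (triflic acid)) ≈ -14). Charge spread over three oxygens and a CF₃ group; the premier leaving group in synthesis.
(In practice PhCH₂–OTf is made from PhCH₂–OH by treatment with Tf₂O / 2,6-lutidine, converting the hydroxyl into a triflate.)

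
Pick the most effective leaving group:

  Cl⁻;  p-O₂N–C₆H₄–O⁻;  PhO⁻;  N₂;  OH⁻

N₂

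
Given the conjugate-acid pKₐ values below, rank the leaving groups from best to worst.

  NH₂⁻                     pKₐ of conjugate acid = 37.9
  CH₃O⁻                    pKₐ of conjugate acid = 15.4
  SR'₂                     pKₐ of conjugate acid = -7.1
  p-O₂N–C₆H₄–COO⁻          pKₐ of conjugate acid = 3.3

Lower conjugate-acid pKₐ ⇒ weaker base ⇒ better leaving group.
Sorting by the given values: SR'₂ (-7.1), p-O₂N–C₆H₄–COO⁻ (3.3), CH₃O⁻ (15.4), NH₂⁻ (37.9).

SR'₂ > p-O₂N–C₆H₄–COO⁻ > CH₃O⁻ > NH₂⁻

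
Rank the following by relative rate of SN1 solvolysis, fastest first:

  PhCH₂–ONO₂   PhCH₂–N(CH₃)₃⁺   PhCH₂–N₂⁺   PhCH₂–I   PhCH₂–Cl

PhCH₂–N₂⁺ > PhCH₂–I > PhCH₂–Cl > PhCH₂–ONO₂ > PhCH₂–N(CH₃)₃⁺

Same R in every case — rank the leaving groups.
The more stable X⁻ (or X) is on its own — i.e. the weaker a base it is — the better a leaving group it makes.
PhCH₂–N₂⁺ loses N₂: no meaningful conjugate acid; N₂ departs as an exceptionally stable neutral molecule
PhCH₂–I loses I⁻: pKₐ(HI) ≈ -10
PhCH₂–Cl loses Cl⁻: pKₐ(HCl) ≈ -7
PhCH₂–ONO₂ loses NO₃⁻: pKₐ(HNO₃) ≈ -1.3
PhCH₂–N(CH₃)₃⁺ loses NR'₃: pKₐ(R'₃NH⁺) ≈ 10.7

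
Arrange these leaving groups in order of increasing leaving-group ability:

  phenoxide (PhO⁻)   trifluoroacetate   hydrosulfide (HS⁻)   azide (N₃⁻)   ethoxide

ethoxide < phenoxide (PhO⁻) < hydrosulfide (HS⁻) < azide (N₃⁻) < trifluoroacetate

Rank by basicity of the departing species: weakest base leaves most easily.
trifluoroacetate: pKₐ(CF₃COOH) ≈ 0.2
azide (N₃⁻): pKₐ(HN₃) ≈ 4.7
hydrosulfide (HS⁻): pKₐ(H₂S) ≈ 7
phenoxide (PhO⁻): pKₐ(C₆H₅OH (phenol)) ≈ 10
ethoxide: pKₐ(CH₃CH₂OH) ≈ 16
Listed from poorest to best leaving group as asked.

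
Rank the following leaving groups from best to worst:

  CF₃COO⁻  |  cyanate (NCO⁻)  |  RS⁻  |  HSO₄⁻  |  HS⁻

HSO₄⁻: pKₐ(H₂SO₄) ≈ -3
CF₃COO⁻: pKₐ(CF₃COOH) ≈ 0.2
cyanate (NCO⁻): pKₐ(HOCN) ≈ 3.5
HS⁻: pKₐ(H₂S) ≈ 7
RS⁻: pKₐ(RSH (a thiol)) ≈ 10.5

HSO₄⁻ > CF₃COO⁻ > cyanate (NCO⁻) > HS⁻ > RS⁻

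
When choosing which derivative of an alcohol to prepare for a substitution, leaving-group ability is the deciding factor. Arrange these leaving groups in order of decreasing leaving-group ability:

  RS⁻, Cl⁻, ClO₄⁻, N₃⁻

ClO₄⁻: pKₐ(HClO₄) ≈ -10 — extremely weak base; rarely used for safety reasons
Cl⁻: pKₐ(HCl) ≈ -7 — moderately weak base
N₃⁻: pKₐ(HN₃) ≈ 4.7 — linear, resonance-stabilised
RS⁻: pKₐ(RSH (a thiol)) ≈ 10.5

ClO₄⁻ > Cl⁻ > N₃⁻ > RS⁻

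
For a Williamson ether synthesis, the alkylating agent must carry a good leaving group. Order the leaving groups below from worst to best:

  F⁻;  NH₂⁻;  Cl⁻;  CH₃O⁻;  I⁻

NH₂⁻ < CH₃O⁻ < F⁻ < Cl⁻ < I⁻

Rank by basicity of the departing species: weakest base leaves most easily.
I⁻: pKₐ(HI) ≈ -10
Cl⁻: pKₐ(HCl) ≈ -7
F⁻: pKₐ(HF) ≈ 3.2
CH₃O⁻: pKₐ(CH₃OH) ≈ 15.5
NH₂⁻: pKₐ(NH₃) ≈ 38
Reversing gives the worst-to-best order requested.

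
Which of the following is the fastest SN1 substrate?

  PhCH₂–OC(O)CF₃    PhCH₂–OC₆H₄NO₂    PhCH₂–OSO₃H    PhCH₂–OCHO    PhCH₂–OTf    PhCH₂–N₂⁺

PhCH₂–N₂⁺

Identical carbon frameworks mean the comparison reduces to leaving-group quality.
A good leaving group is a weak base: the lower the pKₐ of its conjugate acid, the more readily it departs.
PhCH₂–N₂⁺ loses N₂: no meaningful conjugate acid; N₂ departs as an exceptionally stable neutral molecule
PhCH₂–OTf loses OTf⁻: pKₐ(CF₃SO₃H (triflic acid)) ≈ -14
PhCH₂–OSO₃H loses HSO₄⁻: pKₐ(H₂SO₄) ≈ -3
PhCH₂–OC(O)CF₃ loses CF₃COO⁻: pKₐ(CF₃COOH) ≈ 0.2
PhCH₂–OCHO loses HCOO⁻: pKₐ(HCOOH) ≈ 3.8
PhCH₂–OC₆H₄NO₂ loses p-O₂N–C₆H₄–O⁻: pKₐ(p-nitrophenol) ≈ 7.2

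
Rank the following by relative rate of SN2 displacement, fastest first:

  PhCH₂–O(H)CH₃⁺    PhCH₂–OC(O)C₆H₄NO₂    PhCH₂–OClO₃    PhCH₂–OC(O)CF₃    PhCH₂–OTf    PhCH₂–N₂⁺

With the same alkyl group throughout, only the leaving group differentiates the rates.
Rank by basicity of the departing species: weakest base leaves most easily.
PhCH₂–N₂⁺ loses N₂: no meaningful conjugate acid; N₂ departs as an exceptionally stable neutral molecule
PhCH₂–OTf loses OTf⁻: pKₐ(CF₃SO₃H (triflic acid)) ≈ -14
PhCH₂–OClO₃ loses ClO₄⁻: pKₐ(HClO₄) ≈ -10
PhCH₂–O(H)CH₃⁺ loses R'OH: pKₐ(R'OH₂⁺) ≈ -2.4
PhCH₂–OC(O)CF₃ loses CF₃COO⁻: pKₐ(CF₃COOH) ≈ 0.2
PhCH₂–OC(O)C₆H₄NO₂ loses p-O₂N–C₆H₄–COO⁻: pKₐ(p-nitrobenzoic acid) ≈ 3.4

PhCH₂–N₂⁺ > PhCH₂–OTf > PhCH₂–OClO₃ > PhCH₂–O(H)CH₃⁺ > PhCH₂–OC(O)CF₃ > PhCH₂–OC(O)C₆H₄NO₂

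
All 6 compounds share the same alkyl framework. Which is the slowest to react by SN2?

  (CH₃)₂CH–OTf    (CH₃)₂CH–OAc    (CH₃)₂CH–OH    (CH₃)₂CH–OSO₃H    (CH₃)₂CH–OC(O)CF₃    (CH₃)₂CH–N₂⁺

(CH₃)₂CH–OH

The skeletons are identical, so relative rate is governed entirely by leaving-group ability.
Leaving-group ability tracks the stability of the departed species; conjugate-acid pKₐ is the usual yardstick (lower pKₐ → better LG).
(CH₃)₂CH–N₂⁺ loses N₂: no meaningful conjugate acid; N₂ departs as an exceptionally stable neutral molecule
(CH₃)₂CH–OTf loses OTf⁻: pKₐ(CF₃SO₃H (triflic acid)) ≈ -14
(CH₃)₂CH–OSO₃H loses HSO₄⁻: pKₐ(H₂SO₄) ≈ -3
(CH₃)₂CH–OC(O)CF₃ loses CF₃COO⁻: pKₐ(CF₃COOH) ≈ 0.2
(CH₃)₂CH–OAc loses AcO⁻: pKₐ(CH₃COOH) ≈ 4.8
(CH₃)₂CH–OH loses OH⁻: pKₐ(H₂O) ≈ 15.7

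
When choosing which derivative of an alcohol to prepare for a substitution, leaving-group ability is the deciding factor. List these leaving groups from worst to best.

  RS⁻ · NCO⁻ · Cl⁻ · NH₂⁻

NH₂⁻ < RS⁻ < NCO⁻ < Cl⁻

The more stable X⁻ (or X) is on its own — i.e. the weaker a base it is — the better a leaving group it makes.
Cl⁻: pKₐ(HCl) ≈ -7
NCO⁻: pKₐ(HOCN) ≈ 3.5 — resonance between N and O
RS⁻: pKₐ(RSH (a thiol)) ≈ 10.5 — moderately basic; rarely leaves without activation
NH₂⁻: pKₐ(NH₃) ≈ 38
Listed from poorest to best leaving group as asked.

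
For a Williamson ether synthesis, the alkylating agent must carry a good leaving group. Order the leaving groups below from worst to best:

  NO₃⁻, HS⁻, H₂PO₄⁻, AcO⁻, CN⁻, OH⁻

OH⁻ < CN⁻ < HS⁻ < AcO⁻ < H₂PO₄⁻ < NO₃⁻

Rank by basicity of the departing species: weakest base leaves most easily.
NO₃⁻: pKₐ(HNO₃) ≈ -1.3
H₂PO₄⁻: pKₐ(H₃PO₄) ≈ 2.1 — moderate base; biological leaving group after further activation
AcO⁻: pKₐ(CH₃COOH) ≈ 4.8 — resonance-stabilised but still a weak base
HS⁻: pKₐ(H₂S) ≈ 7 — larger and more polarisable than the oxygen analogue
CN⁻: pKₐ(HCN) ≈ 9.2
OH⁻: pKₐ(H₂O) ≈ 15.7 — strong base; essentially never leaves without prior activation
Listed from poorest to best leaving group as asked.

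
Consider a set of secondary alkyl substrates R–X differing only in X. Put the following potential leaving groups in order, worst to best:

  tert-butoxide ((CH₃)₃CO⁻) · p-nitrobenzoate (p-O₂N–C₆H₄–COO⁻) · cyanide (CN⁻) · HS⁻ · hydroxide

Rank by basicity of the departing species: weakest base leaves most easily.
p-nitrobenzoate (p-O₂N–C₆H₄–COO⁻): pKₐ(p-nitrobenzoic acid) ≈ 3.4
HS⁻: pKₐ(H₂S) ≈ 7
cyanide (CN⁻): pKₐ(HCN) ≈ 9.2
hydroxide: pKₐ(H₂O) ≈ 15.7
tert-butoxide ((CH₃)₃CO⁻): pKₐ(t-BuOH) ≈ 18
Listed from poorest to best leaving group as asked.

tert-butoxide ((CH₃)₃CO⁻) < hydroxide < cyanide (CN⁻) < HS⁻ < p-nitrobenzoate (p-O₂N–C₆H₄–COO⁻)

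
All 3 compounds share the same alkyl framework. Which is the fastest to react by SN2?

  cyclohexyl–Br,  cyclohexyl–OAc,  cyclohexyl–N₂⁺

The skeletons are identical, so relative rate is governed entirely by leaving-group ability.
The more stable X⁻ (or X) is on its own — i.e. the weaker a base it is — the better a leaving group it makes.
cyclohexyl–N₂⁺ loses N₂: no meaningful conjugate acid; N₂ departs as an exceptionally stable neutral molecule
cyclohexyl–Br loses Br⁻: pKₐ(HBr) ≈ -9
cyclohexyl–OAc loses AcO⁻: pKₐ(CH₃COOH) ≈ 4.8

cyclohexyl–N₂⁺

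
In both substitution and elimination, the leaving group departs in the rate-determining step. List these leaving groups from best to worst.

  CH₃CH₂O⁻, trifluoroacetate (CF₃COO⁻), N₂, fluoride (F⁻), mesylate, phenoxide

N₂ > mesylate > trifluoroacetate (CF₃COO⁻) > fluoride (F⁻) > phenoxide > CH₃CH₂O⁻

N₂: no meaningful conjugate acid; N₂ departs as an exceptionally stable neutral molecule
mesylate: pKₐ(CH₃SO₃H (MsOH)) ≈ -1.9
trifluoroacetate (CF₃COO⁻): pKₐ(CF₃COOH) ≈ 0.2
fluoride (F⁻): pKₐ(HF) ≈ 3.2
phenoxide: pKₐ(C₆H₅OH (phenol)) ≈ 10
CH₃CH₂O⁻: pKₐ(CH₃CH₂OH) ≈ 16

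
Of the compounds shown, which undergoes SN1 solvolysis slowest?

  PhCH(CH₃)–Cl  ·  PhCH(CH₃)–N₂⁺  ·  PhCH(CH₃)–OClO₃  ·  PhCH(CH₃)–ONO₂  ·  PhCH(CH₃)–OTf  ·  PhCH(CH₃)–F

PhCH(CH₃)–F

With the same alkyl group throughout, only the leaving group differentiates the rates.
Leaving-group ability tracks the stability of the departed species; conjugate-acid pKₐ is the usual yardstick (lower pKₐ → better LG).
PhCH(CH₃)–N₂⁺ loses N₂: no meaningful conjugate acid; N₂ departs as an exceptionally stable neutral molecule
PhCH(CH₃)–OTf loses OTf⁻: pKₐ(CF₃SO₃H (triflic acid)) ≈ -14
PhCH(CH₃)–OClO₃ loses ClO₄⁻: pKₐ(HClO₄) ≈ -10
PhCH(CH₃)–Cl loses Cl⁻: pKₐ(HCl) ≈ -7
PhCH(CH₃)–ONO₂ loses NO₃⁻: pKₐ(HNO₃) ≈ -1.3
PhCH(CH₃)–F loses F⁻: pKₐ(HF) ≈ 3.2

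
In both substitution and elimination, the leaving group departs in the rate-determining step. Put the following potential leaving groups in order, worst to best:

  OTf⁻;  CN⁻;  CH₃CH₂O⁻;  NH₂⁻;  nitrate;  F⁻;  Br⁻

OTf⁻: pKₐ(CF₃SO₃H (triflic acid)) ≈ -14
Br⁻: pKₐ(HBr) ≈ -9
nitrate: pKₐ(HNO₃) ≈ -1.3
F⁻: pKₐ(HF) ≈ 3.2
CN⁻: pKₐ(HCN) ≈ 9.2
CH₃CH₂O⁻: pKₐ(CH₃CH₂OH) ≈ 16
NH₂⁻: pKₐ(NH₃) ≈ 38
Reversing gives the worst-to-best order requested.

NH₂⁻ < CH₃CH₂O⁻ < CN⁻ < F⁻ < nitrate < Br⁻ < OTf⁻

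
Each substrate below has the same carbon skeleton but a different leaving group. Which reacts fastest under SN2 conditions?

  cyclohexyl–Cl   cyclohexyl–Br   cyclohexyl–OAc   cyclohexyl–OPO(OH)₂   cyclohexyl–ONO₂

cyclohexyl–Br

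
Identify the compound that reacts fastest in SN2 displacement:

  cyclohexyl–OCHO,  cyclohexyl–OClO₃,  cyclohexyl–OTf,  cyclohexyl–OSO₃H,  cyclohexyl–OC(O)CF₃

Identical carbon frameworks mean the comparison reduces to leaving-group quality.
Leaving-group ability tracks the stability of the departed species; conjugate-acid pKₐ is the usual yardstick (lower pKₐ → better LG).
cyclohexyl–OTf loses OTf⁻: pKₐ(CF₃SO₃H (triflic acid)) ≈ -14
cyclohexyl–OClO₃ loses ClO₄⁻: pKₐ(HClO₄) ≈ -10
cyclohexyl–OSO₃H loses HSO₄⁻: pKₐ(H₂SO₄) ≈ -3
cyclohexyl–OC(O)CF₃ loses CF₃COO⁻: pKₐ(CF₃COOH) ≈ 0.2
cyclohexyl–OCHO loses HCOO⁻: pKₐ(HCOOH) ≈ 3.8

cyclohexyl–OTf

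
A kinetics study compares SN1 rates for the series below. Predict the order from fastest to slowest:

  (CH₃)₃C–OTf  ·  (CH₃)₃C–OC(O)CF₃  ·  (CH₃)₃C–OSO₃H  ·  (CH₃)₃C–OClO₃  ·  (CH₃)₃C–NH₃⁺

With the same alkyl group throughout, only the leaving group differentiates the rates.
The more stable X⁻ (or X) is on its own — i.e. the weaker a base it is — the better a leaving group it makes.
(CH₃)₃C–OTf loses OTf⁻: pKₐ(CF₃SO₃H (triflic acid)) ≈ -14
(CH₃)₃C–OClO₃ loses ClO₄⁻: pKₐ(HClO₄) ≈ -10
(CH₃)₃C–OSO₃H loses HSO₄⁻: pKₐ(H₂SO₄) ≈ -3
(CH₃)₃C–OC(O)CF₃ loses CF₃COO⁻: pKₐ(CF₃COOH) ≈ 0.2
(CH₃)₃C–NH₃⁺ loses NH₃: pKₐ(NH₄⁺) ≈ 9.2

(CH₃)₃C–OTf > (CH₃)₃C–OClO₃ > (CH₃)₃C–OSO₃H > (CH₃)₃C–OC(O)CF₃ > (CH₃)₃C–NH₃⁺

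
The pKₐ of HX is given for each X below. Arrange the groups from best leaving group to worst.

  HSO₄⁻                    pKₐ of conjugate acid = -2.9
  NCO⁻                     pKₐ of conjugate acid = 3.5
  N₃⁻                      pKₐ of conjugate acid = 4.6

Lower conjugate-acid pKₐ ⇒ weaker base ⇒ better leaving group.
Sorting by the given values: HSO₄⁻ (-2.9), NCO⁻ (3.5), N₃⁻ (4.6).

HSO₄⁻ > NCO⁻ > N₃⁻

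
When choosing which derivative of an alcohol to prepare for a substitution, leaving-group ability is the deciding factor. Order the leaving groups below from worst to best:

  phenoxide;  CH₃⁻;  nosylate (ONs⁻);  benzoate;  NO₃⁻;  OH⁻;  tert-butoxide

CH₃⁻ < tert-butoxide < OH⁻ < phenoxide < benzoate < NO₃⁻ < nosylate (ONs⁻)

Leaving-group ability tracks the stability of the departed species; conjugate-acid pKₐ is the usual yardstick (lower pKₐ → better LG).
nosylate (ONs⁻): pKₐ(p-O₂NC₆H₄SO₃H) ≈ -3.5 — p-nitro group further stabilises the sulfonate
NO₃⁻: pKₐ(HNO₃) ≈ -1.3
benzoate: pKₐ(C₆H₅COOH) ≈ 4.2 — aryl carboxylate
phenoxide: pKₐ(C₆H₅OH (phenol)) ≈ 10
OH⁻: pKₐ(H₂O) ≈ 15.7 — strong base; essentially never leaves without prior activation
tert-butoxide: pKₐ(t-BuOH) ≈ 18 — bulky, strongly basic alkoxide
CH₃⁻: pKₐ(CH₄) ≈ 48
Listed from poorest to best leaving group as asked.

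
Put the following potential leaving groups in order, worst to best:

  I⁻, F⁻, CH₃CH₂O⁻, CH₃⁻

I⁻: pKₐ(HI) ≈ -10
F⁻: pKₐ(HF) ≈ 3.2
CH₃CH₂O⁻: pKₐ(CH₃CH₂OH) ≈ 16
CH₃⁻: pKₐ(CH₄) ≈ 48
The question asks for worst first, so the sequence is read in increasing leaving-group ability.

CH₃⁻ < CH₃CH₂O⁻ < F⁻ < I⁻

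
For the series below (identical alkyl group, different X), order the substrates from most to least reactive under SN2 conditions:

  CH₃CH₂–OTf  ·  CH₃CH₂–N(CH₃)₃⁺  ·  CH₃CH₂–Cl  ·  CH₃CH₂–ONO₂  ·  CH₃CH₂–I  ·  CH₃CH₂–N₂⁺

CH₃CH₂–N₂⁺ > CH₃CH₂–OTf > CH₃CH₂–I > CH₃CH₂–Cl > CH₃CH₂–ONO₂ > CH₃CH₂–N(CH₃)₃⁺

The skeletons are identical, so relative rate is governed entirely by leaving-group ability.
Leaving-group ability tracks the stability of the departed species; conjugate-acid pKₐ is the usual yardstick (lower pKₐ → better LG).
CH₃CH₂–N₂⁺ loses N₂: no meaningful conjugate acid; N₂ departs as an exceptionally stable neutral molecule
CH₃CH₂–OTf loses OTf⁻: pKₐ(CF₃SO₃H (triflic acid)) ≈ -14
CH₃CH₂–I loses I⁻: pKₐ(HI) ≈ -10
CH₃CH₂–Cl loses Cl⁻: pKₐ(HCl) ≈ -7
CH₃CH₂–ONO₂ loses NO₃⁻: pKₐ(HNO₃) ≈ -1.3
CH₃CH₂–N(CH₃)₃⁺ loses NR'₃: pKₐ(R'₃NH⁺) ≈ 10.7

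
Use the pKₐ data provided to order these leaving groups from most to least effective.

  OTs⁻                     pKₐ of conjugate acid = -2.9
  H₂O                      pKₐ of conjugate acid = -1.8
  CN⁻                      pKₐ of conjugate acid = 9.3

Lower conjugate-acid pKₐ ⇒ weaker base ⇒ better leaving group.
Sorting by the given values: OTs⁻ (-2.9), H₂O (-1.8), CN⁻ (9.3).

OTs⁻ > H₂O > CN⁻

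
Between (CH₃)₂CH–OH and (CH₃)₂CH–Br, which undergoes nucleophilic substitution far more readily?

From (CH₃)₂CH–OH the departing group would be OH⁻ (pKₐ(H₂O) ≈ 15.7). Strong base; essentially never leaves without prior activation.
From (CH₃)₂CH–Br the leaving group is Br⁻ (pKₐ(HBr) ≈ -9). Weak base; good leaving group.
(In practice (CH₃)₂CH–Br is made from (CH₃)₂CH–OH by treatment with PBr₃, replacing the hydroxyl with bromide.)

(CH₃)₂CH–Br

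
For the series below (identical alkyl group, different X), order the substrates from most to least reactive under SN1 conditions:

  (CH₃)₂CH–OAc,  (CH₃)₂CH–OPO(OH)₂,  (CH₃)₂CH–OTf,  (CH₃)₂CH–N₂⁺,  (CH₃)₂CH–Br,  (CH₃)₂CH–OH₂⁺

Same R in every case — rank the leaving groups.
The more stable X⁻ (or X) is on its own — i.e. the weaker a base it is — the better a leaving group it makes.
(CH₃)₂CH–N₂⁺ loses N₂: no meaningful conjugate acid; N₂ departs as an exceptionally stable neutral molecule
(CH₃)₂CH–OTf loses OTf⁻: pKₐ(CF₃SO₃H (triflic acid)) ≈ -14
(CH₃)₂CH–Br loses Br⁻: pKₐ(HBr) ≈ -9
(CH₃)₂CH–OH₂⁺ loses H₂O: pKₐ(H₃O⁺) ≈ -1.7
(CH₃)₂CH–OPO(OH)₂ loses H₂PO₄⁻: pKₐ(H₃PO₄) ≈ 2.1
(CH₃)₂CH–OAc loses AcO⁻: pKₐ(CH₃COOH) ≈ 4.8

(CH₃)₂CH–N₂⁺ > (CH₃)₂CH–OTf > (CH₃)₂CH–Br > (CH₃)₂CH–OH₂⁺ > (CH₃)₂CH–OPO(OH)₂ > (CH₃)₂CH–OAc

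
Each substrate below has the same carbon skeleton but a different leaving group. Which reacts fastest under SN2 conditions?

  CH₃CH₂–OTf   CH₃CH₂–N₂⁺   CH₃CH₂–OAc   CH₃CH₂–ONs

CH₃CH₂–N₂⁺

With the same alkyl group throughout, only the leaving group differentiates the rates.
Rank by basicity of the departing species: weakest base leaves most easily.
CH₃CH₂–N₂⁺ loses N₂: no meaningful conjugate acid; N₂ departs as an exceptionally stable neutral molecule
CH₃CH₂–OTf loses OTf⁻: pKₐ(CF₃SO₃H (triflic acid)) ≈ -14
CH₃CH₂–ONs loses ONs⁻: pKₐ(p-O₂NC₆H₄SO₃H) ≈ -3.5
CH₃CH₂–OAc loses AcO⁻: pKₐ(CH₃COOH) ≈ 4.8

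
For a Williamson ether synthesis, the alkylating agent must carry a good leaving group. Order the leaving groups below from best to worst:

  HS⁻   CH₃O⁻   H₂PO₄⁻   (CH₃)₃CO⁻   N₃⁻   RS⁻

Rank by basicity of the departing species: weakest base leaves most easily.
H₂PO₄⁻: pKₐ(H₃PO₄) ≈ 2.1 — moderate base; biological leaving group after further activation
N₃⁻: pKₐ(HN₃) ≈ 4.7
HS⁻: pKₐ(H₂S) ≈ 7 — larger and more polarisable than the oxygen analogue
RS⁻: pKₐ(RSH (a thiol)) ≈ 10.5 — moderately basic; rarely leaves without activation
CH₃O⁻: pKₐ(CH₃OH) ≈ 15.5 — strong base; alkoxides do not leave unassisted
(CH₃)₃CO⁻: pKₐ(t-BuOH) ≈ 18 — bulky, strongly basic alkoxide

H₂PO₄⁻ > N₃⁻ > HS⁻ > RS⁻ > CH₃O⁻ > (CH₃)₃CO⁻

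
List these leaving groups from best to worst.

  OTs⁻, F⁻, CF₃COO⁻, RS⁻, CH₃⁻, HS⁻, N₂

The more stable X⁻ (or X) is on its own — i.e. the weaker a base it is — the better a leaving group it makes.
N₂: no meaningful conjugate acid; N₂ departs as an exceptionally stable neutral molecule
OTs⁻: pKₐ(p-CH₃C₆H₄SO₃H (TsOH)) ≈ -2.8
CF₃COO⁻: pKₐ(CF₃COOH) ≈ 0.2
F⁻: pKₐ(HF) ≈ 3.2
HS⁻: pKₐ(H₂S) ≈ 7
RS⁻: pKₐ(RSH (a thiol)) ≈ 10.5
CH₃⁻: pKₐ(CH₄) ≈ 48

N₂ > OTs⁻ > CF₃COO⁻ > F⁻ > HS⁻ > RS⁻ > CH₃⁻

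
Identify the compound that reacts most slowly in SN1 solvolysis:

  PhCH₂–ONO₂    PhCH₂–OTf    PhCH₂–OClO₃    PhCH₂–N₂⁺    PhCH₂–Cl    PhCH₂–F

With the same alkyl group throughout, only the leaving group differentiates the rates.
Rank by basicity of the departing species: weakest base leaves most easily.
PhCH₂–N₂⁺ loses N₂: no meaningful conjugate acid; N₂ departs as an exceptionally stable neutral molecule
PhCH₂–OTf loses OTf⁻: pKₐ(CF₃SO₃H (triflic acid)) ≈ -14
PhCH₂–OClO₃ loses ClO₄⁻: pKₐ(HClO₄) ≈ -10
PhCH₂–Cl loses Cl⁻: pKₐ(HCl) ≈ -7
PhCH₂–ONO₂ loses NO₃⁻: pKₐ(HNO₃) ≈ -1.3
PhCH₂–F loses F⁻: pKₐ(HF) ≈ 3.2

PhCH₂–F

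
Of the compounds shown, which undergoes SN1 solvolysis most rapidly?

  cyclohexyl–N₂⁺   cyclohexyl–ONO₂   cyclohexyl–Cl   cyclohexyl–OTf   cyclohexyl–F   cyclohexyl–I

cyclohexyl–N₂⁺

Identical carbon frameworks mean the comparison reduces to leaving-group quality.
Rank by basicity of the departing species: weakest base leaves most easily.
cyclohexyl–N₂⁺ loses N₂: no meaningful conjugate acid; N₂ departs as an exceptionally stable neutral molecule
cyclohexyl–OTf loses OTf⁻: pKₐ(CF₃SO₃H (triflic acid)) ≈ -14
cyclohexyl–I loses I⁻: pKₐ(HI) ≈ -10
cyclohexyl–Cl loses Cl⁻: pKₐ(HCl) ≈ -7
cyclohexyl–ONO₂ loses NO₃⁻: pKₐ(HNO₃) ≈ -1.3
cyclohexyl–F loses F⁻: pKₐ(HF) ≈ 3.2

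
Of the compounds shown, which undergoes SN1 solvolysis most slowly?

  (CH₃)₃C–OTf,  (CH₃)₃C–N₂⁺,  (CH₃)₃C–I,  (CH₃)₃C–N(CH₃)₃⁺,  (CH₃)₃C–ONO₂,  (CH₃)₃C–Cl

With the same alkyl group throughout, only the leaving group differentiates the rates.
Leaving-group ability tracks the stability of the departed species; conjugate-acid pKₐ is the usual yardstick (lower pKₐ → better LG).
(CH₃)₃C–N₂⁺ loses N₂: no meaningful conjugate acid; N₂ departs as an exceptionally stable neutral molecule
(CH₃)₃C–OTf loses OTf⁻: pKₐ(CF₃SO₃H (triflic acid)) ≈ -14
(CH₃)₃C–I loses I⁻: pKₐ(HI) ≈ -10
(CH₃)₃C–Cl loses Cl⁻: pKₐ(HCl) ≈ -7
(CH₃)₃C–ONO₂ loses NO₃⁻: pKₐ(HNO₃) ≈ -1.3
(CH₃)₃C–N(CH₃)₃⁺ loses NR'₃: pKₐ(R'₃NH⁺) ≈ 10.7

(CH₃)₃C–N(CH₃)₃⁺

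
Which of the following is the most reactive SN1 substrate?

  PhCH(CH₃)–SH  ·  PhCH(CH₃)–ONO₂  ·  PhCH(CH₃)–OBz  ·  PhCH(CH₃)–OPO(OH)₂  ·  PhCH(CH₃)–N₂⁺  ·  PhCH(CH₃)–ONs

Identical carbon frameworks mean the comparison reduces to leaving-group quality.
The more stable X⁻ (or X) is on its own — i.e. the weaker a base it is — the better a leaving group it makes.
PhCH(CH₃)–N₂⁺ loses N₂: no meaningful conjugate acid; N₂ departs as an exceptionally stable neutral molecule
PhCH(CH₃)–ONs loses ONs⁻: pKₐ(p-O₂NC₆H₄SO₃H) ≈ -3.5
PhCH(CH₃)–ONO₂ loses NO₃⁻: pKₐ(HNO₃) ≈ -1.3
PhCH(CH₃)–OPO(OH)₂ loses H₂PO₄⁻: pKₐ(H₃PO₄) ≈ 2.1
PhCH(CH₃)–OBz loses PhCOO⁻: pKₐ(C₆H₅COOH) ≈ 4.2
PhCH(CH₃)–SH loses HS⁻: pKₐ(H₂S) ≈ 7

PhCH(CH₃)–N₂⁺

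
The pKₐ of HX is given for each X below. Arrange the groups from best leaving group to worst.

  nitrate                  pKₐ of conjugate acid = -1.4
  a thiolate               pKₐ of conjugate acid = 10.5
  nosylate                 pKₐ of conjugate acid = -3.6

Lower conjugate-acid pKₐ ⇒ weaker base ⇒ better leaving group.
Sorting by the given values: nosylate (-3.6), nitrate (-1.4), a thiolate (10.5).

nosylate > nitrate > a thiolate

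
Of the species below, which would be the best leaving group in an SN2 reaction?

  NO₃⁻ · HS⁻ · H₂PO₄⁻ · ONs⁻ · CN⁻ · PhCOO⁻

Leaving-group ability tracks the stability of the departed species; conjugate-acid pKₐ is the usual yardstick (lower pKₐ → better LG).
ONs⁻: pKₐ(p-O₂NC₆H₄SO₃H) ≈ -3.5
NO₃⁻: pKₐ(HNO₃) ≈ -1.3
H₂PO₄⁻: pKₐ(H₃PO₄) ≈ 2.1
PhCOO⁻: pKₐ(C₆H₅COOH) ≈ 4.2
HS⁻: pKₐ(H₂S) ≈ 7
CN⁻: pKₐ(HCN) ≈ 9.2

ONs⁻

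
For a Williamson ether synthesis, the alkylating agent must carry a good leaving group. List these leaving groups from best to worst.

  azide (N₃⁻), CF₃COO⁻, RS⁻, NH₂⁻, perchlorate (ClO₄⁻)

perchlorate (ClO₄⁻) > CF₃COO⁻ > azide (N₃⁻) > RS⁻ > NH₂⁻

Leaving-group ability tracks the stability of the departed species; conjugate-acid pKₐ is the usual yardstick (lower pKₐ → better LG).
perchlorate (ClO₄⁻): pKₐ(HClO₄) ≈ -10
CF₃COO⁻: pKₐ(CF₃COOH) ≈ 0.2
azide (N₃⁻): pKₐ(HN₃) ≈ 4.7
RS⁻: pKₐ(RSH (a thiol)) ≈ 10.5
NH₂⁻: pKₐ(NH₃) ≈ 38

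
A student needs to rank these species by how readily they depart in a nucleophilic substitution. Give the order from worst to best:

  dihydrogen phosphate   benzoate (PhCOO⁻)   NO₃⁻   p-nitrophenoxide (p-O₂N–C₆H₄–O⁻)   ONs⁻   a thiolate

a thiolate < p-nitrophenoxide (p-O₂N–C₆H₄–O⁻) < benzoate (PhCOO⁻) < dihydrogen phosphate < NO₃⁻ < ONs⁻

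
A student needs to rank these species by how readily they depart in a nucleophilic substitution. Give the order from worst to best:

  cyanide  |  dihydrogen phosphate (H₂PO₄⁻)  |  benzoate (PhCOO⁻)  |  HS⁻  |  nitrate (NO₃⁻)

nitrate (NO₃⁻): pKₐ(HNO₃) ≈ -1.3 — resonance-delocalised over three oxygens
dihydrogen phosphate (H₂PO₄⁻): pKₐ(H₃PO₄) ≈ 2.1
benzoate (PhCOO⁻): pKₐ(C₆H₅COOH) ≈ 4.2
HS⁻: pKₐ(H₂S) ≈ 7
cyanide: pKₐ(HCN) ≈ 9.2
Reversing gives the worst-to-best order requested.

cyanide < HS⁻ < benzoate (PhCOO⁻) < dihydrogen phosphate (H₂PO₄⁻) < nitrate (NO₃⁻)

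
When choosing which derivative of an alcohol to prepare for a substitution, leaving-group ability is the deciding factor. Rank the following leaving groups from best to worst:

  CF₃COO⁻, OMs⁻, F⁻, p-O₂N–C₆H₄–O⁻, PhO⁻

OMs⁻ > CF₃COO⁻ > F⁻ > p-O₂N–C₆H₄–O⁻ > PhO⁻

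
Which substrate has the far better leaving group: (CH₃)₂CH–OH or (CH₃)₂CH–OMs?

(CH₃)₂CH–OMs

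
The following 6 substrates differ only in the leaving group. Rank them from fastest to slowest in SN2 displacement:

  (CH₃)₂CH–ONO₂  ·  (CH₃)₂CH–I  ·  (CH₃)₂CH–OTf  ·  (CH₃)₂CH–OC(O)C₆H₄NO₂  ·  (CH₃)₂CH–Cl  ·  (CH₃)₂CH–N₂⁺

(CH₃)₂CH–N₂⁺ > (CH₃)₂CH–OTf > (CH₃)₂CH–I > (CH₃)₂CH–Cl > (CH₃)₂CH–ONO₂ > (CH₃)₂CH–OC(O)C₆H₄NO₂

Same R in every case — rank the leaving groups.
The more stable X⁻ (or X) is on its own — i.e. the weaker a base it is — the better a leaving group it makes.
(CH₃)₂CH–N₂⁺ loses N₂: no meaningful conjugate acid; N₂ departs as an exceptionally stable neutral molecule
(CH₃)₂CH–OTf loses OTf⁻: pKₐ(CF₃SO₃H (triflic acid)) ≈ -14
(CH₃)₂CH–I loses I⁻: pKₐ(HI) ≈ -10
(CH₃)₂CH–Cl loses Cl⁻: pKₐ(HCl) ≈ -7
(CH₃)₂CH–ONO₂ loses NO₃⁻: pKₐ(HNO₃) ≈ -1.3
(CH₃)₂CH–OC(O)C₆H₄NO₂ loses p-O₂N–C₆H₄–COO⁻: pKₐ(p-nitrobenzoic acid) ≈ 3.4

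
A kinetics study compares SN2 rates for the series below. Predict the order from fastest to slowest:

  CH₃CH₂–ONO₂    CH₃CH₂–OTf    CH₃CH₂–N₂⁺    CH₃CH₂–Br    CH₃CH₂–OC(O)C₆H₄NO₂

Same R in every case — rank the leaving groups.
The more stable X⁻ (or X) is on its own — i.e. the weaker a base it is — the better a leaving group it makes.
CH₃CH₂–N₂⁺ loses N₂: no meaningful conjugate acid; N₂ departs as an exceptionally stable neutral molecule
CH₃CH₂–OTf loses OTf⁻: pKₐ(CF₃SO₃H (triflic acid)) ≈ -14
CH₃CH₂–Br loses Br⁻: pKₐ(HBr) ≈ -9
CH₃CH₂–ONO₂ loses NO₃⁻: pKₐ(HNO₃) ≈ -1.3
CH₃CH₂–OC(O)C₆H₄NO₂ loses p-O₂N–C₆H₄–COO⁻: pKₐ(p-nitrobenzoic acid) ≈ 3.4

CH₃CH₂–N₂⁺ > CH₃CH₂–OTf > CH₃CH₂–Br > CH₃CH₂–ONO₂ > CH₃CH₂–OC(O)C₆H₄NO₂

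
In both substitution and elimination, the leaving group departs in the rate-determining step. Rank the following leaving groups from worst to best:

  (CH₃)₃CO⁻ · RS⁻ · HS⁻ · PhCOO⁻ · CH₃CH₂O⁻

(CH₃)₃CO⁻ < CH₃CH₂O⁻ < RS⁻ < HS⁻ < PhCOO⁻

PhCOO⁻: pKₐ(C₆H₅COOH) ≈ 4.2
HS⁻: pKₐ(H₂S) ≈ 7 — larger and more polarisable than the oxygen analogue
RS⁻: pKₐ(RSH (a thiol)) ≈ 10.5
CH₃CH₂O⁻: pKₐ(CH₃CH₂OH) ≈ 16 — strong base; alkoxides do not leave unassisted
(CH₃)₃CO⁻: pKₐ(t-BuOH) ≈ 18 — bulky, strongly basic alkoxide
Reversing gives the worst-to-best order requested.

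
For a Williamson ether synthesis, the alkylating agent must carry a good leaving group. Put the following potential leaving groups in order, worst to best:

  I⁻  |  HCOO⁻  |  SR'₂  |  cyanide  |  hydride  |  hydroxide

hydride < hydroxide < cyanide < HCOO⁻ < SR'₂ < I⁻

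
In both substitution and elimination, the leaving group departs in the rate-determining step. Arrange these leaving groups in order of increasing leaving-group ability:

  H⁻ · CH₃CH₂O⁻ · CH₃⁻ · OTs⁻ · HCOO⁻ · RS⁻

Leaving-group ability tracks the stability of the departed species; conjugate-acid pKₐ is the usual yardstick (lower pKₐ → better LG).
OTs⁻: pKₐ(p-CH₃C₆H₄SO₃H (TsOH)) ≈ -2.8
HCOO⁻: pKₐ(HCOOH) ≈ 3.8
RS⁻: pKₐ(RSH (a thiol)) ≈ 10.5
CH₃CH₂O⁻: pKₐ(CH₃CH₂OH) ≈ 16
H⁻: pKₐ(H₂) ≈ 36
CH₃⁻: pKₐ(CH₄) ≈ 48
Listed from poorest to best leaving group as asked.

CH₃⁻ < H⁻ < CH₃CH₂O⁻ < RS⁻ < HCOO⁻ < OTs⁻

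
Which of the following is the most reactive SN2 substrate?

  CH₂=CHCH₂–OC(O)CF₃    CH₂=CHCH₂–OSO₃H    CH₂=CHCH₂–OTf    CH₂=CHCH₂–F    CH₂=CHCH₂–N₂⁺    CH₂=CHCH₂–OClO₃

CH₂=CHCH₂–N₂⁺

Identical carbon frameworks mean the comparison reduces to leaving-group quality.
A good leaving group is a weak base: the lower the pKₐ of its conjugate acid, the more readily it departs.
CH₂=CHCH₂–N₂⁺ loses N₂: no meaningful conjugate acid; N₂ departs as an exceptionally stable neutral molecule
CH₂=CHCH₂–OTf loses OTf⁻: pKₐ(CF₃SO₃H (triflic acid)) ≈ -14
CH₂=CHCH₂–OClO₃ loses ClO₄⁻: pKₐ(HClO₄) ≈ -10
CH₂=CHCH₂–OSO₃H loses HSO₄⁻: pKₐ(H₂SO₄) ≈ -3
CH₂=CHCH₂–OC(O)CF₃ loses CF₃COO⁻: pKₐ(CF₃COOH) ≈ 0.2
CH₂=CHCH₂–F loses F⁻: pKₐ(HF) ≈ 3.2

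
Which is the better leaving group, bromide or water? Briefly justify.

bromide is the better leaving group.
pKₐ(HBr) ≈ -9 versus pKₐ(H₃O⁺) ≈ -1.7: bromide is the much weaker base.
Weak base; good leaving group.

bromide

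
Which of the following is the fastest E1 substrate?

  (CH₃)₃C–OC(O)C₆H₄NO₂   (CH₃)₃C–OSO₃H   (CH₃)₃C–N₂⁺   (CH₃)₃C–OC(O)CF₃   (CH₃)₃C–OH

(CH₃)₃C–N₂⁺

Same R in every case — rank the leaving groups.
A good leaving group is a weak base: the lower the pKₐ of its conjugate acid, the more readily it departs.
(CH₃)₃C–N₂⁺ loses N₂: no meaningful conjugate acid; N₂ departs as an exceptionally stable neutral molecule
(CH₃)₃C–OSO₃H loses HSO₄⁻: pKₐ(H₂SO₄) ≈ -3
(CH₃)₃C–OC(O)CF₃ loses CF₃COO⁻: pKₐ(CF₃COOH) ≈ 0.2
(CH₃)₃C–OC(O)C₆H₄NO₂ loses p-O₂N–C₆H₄–COO⁻: pKₐ(p-nitrobenzoic acid) ≈ 3.4
(CH₃)₃C–OH loses OH⁻: pKₐ(H₂O) ≈ 15.7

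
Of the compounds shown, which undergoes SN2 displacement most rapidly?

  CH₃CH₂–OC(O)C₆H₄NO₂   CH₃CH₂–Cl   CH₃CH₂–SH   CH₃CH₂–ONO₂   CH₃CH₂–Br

CH₃CH₂–Br

With the same alkyl group throughout, only the leaving group differentiates the rates.
Rank by basicity of the departing species: weakest base leaves most easily.
CH₃CH₂–Br loses Br⁻: pKₐ(HBr) ≈ -9
CH₃CH₂–Cl loses Cl⁻: pKₐ(HCl) ≈ -7
CH₃CH₂–ONO₂ loses NO₃⁻: pKₐ(HNO₃) ≈ -1.3
CH₃CH₂–OC(O)C₆H₄NO₂ loses p-O₂N–C₆H₄–COO⁻: pKₐ(p-nitrobenzoic acid) ≈ 3.4
CH₃CH₂–SH loses HS⁻: pKₐ(H₂S) ≈ 7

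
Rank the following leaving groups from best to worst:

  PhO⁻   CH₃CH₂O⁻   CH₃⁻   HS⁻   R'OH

R'OH > HS⁻ > PhO⁻ > CH₃CH₂O⁻ > CH₃⁻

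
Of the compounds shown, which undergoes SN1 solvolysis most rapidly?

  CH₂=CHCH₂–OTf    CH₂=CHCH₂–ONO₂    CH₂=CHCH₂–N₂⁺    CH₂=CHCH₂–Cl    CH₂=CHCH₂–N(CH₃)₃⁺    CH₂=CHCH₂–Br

CH₂=CHCH₂–N₂⁺

The skeletons are identical, so relative rate is governed entirely by leaving-group ability.
The more stable X⁻ (or X) is on its own — i.e. the weaker a base it is — the better a leaving group it makes.
CH₂=CHCH₂–N₂⁺ loses N₂: no meaningful conjugate acid; N₂ departs as an exceptionally stable neutral molecule
CH₂=CHCH₂–OTf loses OTf⁻: pKₐ(CF₃SO₃H (triflic acid)) ≈ -14
CH₂=CHCH₂–Br loses Br⁻: pKₐ(HBr) ≈ -9
CH₂=CHCH₂–Cl loses Cl⁻: pKₐ(HCl) ≈ -7
CH₂=CHCH₂–ONO₂ loses NO₃⁻: pKₐ(HNO₃) ≈ -1.3
CH₂=CHCH₂–N(CH₃)₃⁺ loses NR'₃: pKₐ(R'₃NH⁺) ≈ 10.7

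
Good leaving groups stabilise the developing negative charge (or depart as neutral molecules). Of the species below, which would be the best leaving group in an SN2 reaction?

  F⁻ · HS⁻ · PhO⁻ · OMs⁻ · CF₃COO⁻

OMs⁻

A good leaving group is a weak base: the lower the pKₐ of its conjugate acid, the more readily it departs.
OMs⁻: pKₐ(CH₃SO₃H (MsOH)) ≈ -1.9
CF₃COO⁻: pKₐ(CF₃COOH) ≈ 0.2
F⁻: pKₐ(HF) ≈ 3.2
HS⁻: pKₐ(H₂S) ≈ 7
PhO⁻: pKₐ(C₆H₅OH (phenol)) ≈ 10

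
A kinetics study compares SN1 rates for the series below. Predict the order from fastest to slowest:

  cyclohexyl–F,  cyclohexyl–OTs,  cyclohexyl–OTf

cyclohexyl–OTf > cyclohexyl–OTs > cyclohexyl–F

The skeletons are identical, so relative rate is governed entirely by leaving-group ability.
A good leaving group is a weak base: the lower the pKₐ of its conjugate acid, the more readily it departs.
cyclohexyl–OTf loses OTf⁻: pKₐ(CF₃SO₃H (triflic acid)) ≈ -14
cyclohexyl–OTs loses OTs⁻: pKₐ(p-CH₃C₆H₄SO₃H (TsOH)) ≈ -2.8
cyclohexyl–F loses F⁻: pKₐ(HF) ≈ 3.2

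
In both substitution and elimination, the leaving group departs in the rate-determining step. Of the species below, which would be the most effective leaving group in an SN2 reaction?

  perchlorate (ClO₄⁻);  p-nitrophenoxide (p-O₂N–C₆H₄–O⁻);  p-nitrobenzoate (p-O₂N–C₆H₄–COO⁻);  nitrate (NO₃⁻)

perchlorate (ClO₄⁻)

perchlorate (ClO₄⁻): pKₐ(HClO₄) ≈ -10
nitrate (NO₃⁻): pKₐ(HNO₃) ≈ -1.3
p-nitrobenzoate (p-O₂N–C₆H₄–COO⁻): pKₐ(p-nitrobenzoic acid) ≈ 3.4
p-nitrophenoxide (p-O₂N–C₆H₄–O⁻): pKₐ(p-nitrophenol) ≈ 7.2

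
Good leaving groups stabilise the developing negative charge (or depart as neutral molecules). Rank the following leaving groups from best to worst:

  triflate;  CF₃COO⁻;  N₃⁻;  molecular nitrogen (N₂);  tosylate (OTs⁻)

molecular nitrogen (N₂): no meaningful conjugate acid; N₂ departs as an exceptionally stable neutral molecule
triflate: pKₐ(CF₃SO₃H (triflic acid)) ≈ -14
tosylate (OTs⁻): pKₐ(p-CH₃C₆H₄SO₃H (TsOH)) ≈ -2.8
CF₃COO⁻: pKₐ(CF₃COOH) ≈ 0.2
N₃⁻: pKₐ(HN₃) ≈ 4.7

molecular nitrogen (N₂) > triflate > tosylate (OTs⁻) > CF₃COO⁻ > N₃⁻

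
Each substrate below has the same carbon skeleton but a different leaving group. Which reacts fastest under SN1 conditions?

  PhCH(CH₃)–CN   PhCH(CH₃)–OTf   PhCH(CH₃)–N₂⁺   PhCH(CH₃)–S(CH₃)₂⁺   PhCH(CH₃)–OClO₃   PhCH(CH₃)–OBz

Identical carbon frameworks mean the comparison reduces to leaving-group quality.
The more stable X⁻ (or X) is on its own — i.e. the weaker a base it is — the better a leaving group it makes.
PhCH(CH₃)–N₂⁺ loses N₂: no meaningful conjugate acid; N₂ departs as an exceptionally stable neutral molecule
PhCH(CH₃)–OTf loses OTf⁻: pKₐ(CF₃SO₃H (triflic acid)) ≈ -14
PhCH(CH₃)–OClO₃ loses ClO₄⁻: pKₐ(HClO₄) ≈ -10
PhCH(CH₃)–S(CH₃)₂⁺ loses SR'₂: pKₐ(R'₂SH⁺) ≈ -7
PhCH(CH₃)–OBz loses PhCOO⁻: pKₐ(C₆H₅COOH) ≈ 4.2
PhCH(CH₃)–CN loses CN⁻: pKₐ(HCN) ≈ 9.2

PhCH(CH₃)–N₂⁺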